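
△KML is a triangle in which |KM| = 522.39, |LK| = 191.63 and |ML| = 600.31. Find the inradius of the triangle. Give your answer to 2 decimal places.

r ≈ 73.68

Semiperimeter s = (600.31 + 191.63 + 522.39)/2 = 657.16.
Heron's formula: area = √(657.16·56.855·465.53·134.77) ≈ 48418.
Inradius = area/s = 48418/657.16 ≈ 73.676.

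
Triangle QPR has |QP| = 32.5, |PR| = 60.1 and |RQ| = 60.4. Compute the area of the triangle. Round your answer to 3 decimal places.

Semiperimeter s = (60.1 + 60.4 + 32.5)/2 = 76.5.
Heron's formula: area = √(76.5·16.4·16.1·44) ≈ 942.74.

area ≈ 942.740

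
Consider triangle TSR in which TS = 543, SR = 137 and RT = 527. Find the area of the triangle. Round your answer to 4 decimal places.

area ≈ 36097.1460

Semiperimeter s = (137 + 527 + 543)/2 = 603.5.
Heron's formula: area = √(603.5·466.5·76.5·60.5) ≈ 36097.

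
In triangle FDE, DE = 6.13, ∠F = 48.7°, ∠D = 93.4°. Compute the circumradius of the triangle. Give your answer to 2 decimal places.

R ≈ 4.08

The third angle is ∠E = 180° − ∠F − ∠D = 37.90°.
Law of sines: EF = DE·sin D/sin F ≈ 8.1452.
Law of sines: FD = DE·sin E/sin F ≈ 5.0123.
Circumradius = DE/(2 sin F) ≈ 4.0798.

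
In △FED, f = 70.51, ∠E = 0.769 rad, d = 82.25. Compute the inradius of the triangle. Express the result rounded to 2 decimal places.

r ≈ 19.11

By the law of cosines, e² = d² + f² − 2·d·f·cos E = 3401.7, so e ≈ 58.324.
Area = ½·d·f·sin E ≈ 2016.5.
Semiperimeter s = (70.51+58.324+82.25)/2 = 105.54.
Inradius = area/s = 2016.5/105.54 ≈ 19.106.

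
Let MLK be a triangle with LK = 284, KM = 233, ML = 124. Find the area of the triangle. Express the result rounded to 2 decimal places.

area ≈ 14182.27

Semiperimeter s = (284 + 233 + 124)/2 = 320.5.
Heron's formula: area = √(320.5·36.5·87.5·196.5) ≈ 14182.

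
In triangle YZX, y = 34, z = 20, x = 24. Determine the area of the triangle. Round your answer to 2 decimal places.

Semiperimeter s = (34 + 20 + 24)/2 = 39.
Heron's formula: area = √(39·5·19·15) ≈ 235.74.

area ≈ 235.74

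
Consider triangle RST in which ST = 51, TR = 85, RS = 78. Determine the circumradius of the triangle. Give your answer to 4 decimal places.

43.2342

By the law of cosines, cos R = (TR² + RS² − ST²) / (2·TR·RS) ≈ 0.80754, so ∠R ≈ 36.14°.
Circumradius = ST/(2 sin R) ≈ 43.234.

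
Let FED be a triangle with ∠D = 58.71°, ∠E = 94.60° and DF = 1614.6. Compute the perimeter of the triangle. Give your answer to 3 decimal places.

perimeter ≈ 3726.377

The third angle is ∠F = 180° − ∠E − ∠D = 26.69°.
Law of sines: ED = DF·sin F/sin E ≈ 727.56.
Law of sines: FE = DF·sin D/sin E ≈ 1384.2.
Semiperimeter s = (727.56+1614.6+1384.2)/2 = 1863.2.
Perimeter = 727.56 + 1614.6 + 1384.2 = 3726.4.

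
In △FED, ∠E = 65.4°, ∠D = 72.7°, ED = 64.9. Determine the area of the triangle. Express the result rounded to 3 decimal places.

area ≈ 2737.556

The third angle is ∠F = 180° − ∠E − ∠D = 41.90°.
Law of sines: DF = ED·sin E/sin F ≈ 88.36.
Law of sines: FE = ED·sin D/sin F ≈ 92.784.
Area = ½·ED·DF·sin D ≈ 2737.6.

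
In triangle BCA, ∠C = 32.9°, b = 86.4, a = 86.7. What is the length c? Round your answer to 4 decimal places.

By the law of cosines, c² = a² + b² − 2·a·b·cos C = 2402.9, so c ≈ 49.019.

49.0190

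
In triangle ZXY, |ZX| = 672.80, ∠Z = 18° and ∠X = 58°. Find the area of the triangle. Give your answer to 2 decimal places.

The third angle is ∠Y = 180° − ∠Z − ∠X = 104.00°.
Law of sines: |XY| = |ZX|·sin Z/sin Y ≈ 214.27.
Law of sines: |YZ| = |ZX|·sin X/sin Y ≈ 588.03.
Area = ½·|ZX|·|XY|·sin X ≈ 61128.

area ≈ 61128.07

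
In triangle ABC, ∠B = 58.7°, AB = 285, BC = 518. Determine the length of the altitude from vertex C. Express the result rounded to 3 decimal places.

By the law of cosines, CA² = AB² + BC² − 2·AB·BC·cos B = 1.9616e+05, so CA ≈ 442.89.
Area = ½·AB·BC·sin B ≈ 63072.
The altitude from C has length 2·area/AB ≈ 442.61.

442.610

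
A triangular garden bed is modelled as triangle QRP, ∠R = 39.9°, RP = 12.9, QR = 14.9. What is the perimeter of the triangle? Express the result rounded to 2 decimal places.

By the law of cosines, PQ² = QR² + RP² − 2·QR·RP·cos R = 93.506, so PQ ≈ 9.6699.
Semiperimeter s = (12.9+9.6699+14.9)/2 = 18.735.
Perimeter = 12.9 + 9.6699 + 14.9 = 37.47.

37.47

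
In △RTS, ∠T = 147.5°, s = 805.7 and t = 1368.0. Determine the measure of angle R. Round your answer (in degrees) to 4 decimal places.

Law of sines: sin S = s·sin T/t ≈ 0.31645.
Since t ≥ s, only the acute value applies: ∠S ≈ 18.45°.
Then ∠R = 180° − ∠T − ∠S ≈ 14.05°.

14.0517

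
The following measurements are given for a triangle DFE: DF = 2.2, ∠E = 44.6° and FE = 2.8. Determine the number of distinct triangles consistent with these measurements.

2

FE·sin E = 2.8·sin(44.6°) ≈ 1.966.
Since FE sin E < DF < FE (1.966 < 2.2 < 2.8), two triangles exist.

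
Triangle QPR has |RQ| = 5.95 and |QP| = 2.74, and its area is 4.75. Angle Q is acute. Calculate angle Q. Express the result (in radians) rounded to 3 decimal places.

0.622

From area = ½·|RQ|·|QP|·sin Q, we get sin Q = 2·area/(|RQ|·|QP|) ≈ 0.58271.
Taking the acute solution, ∠Q ≈ 0.622 rad.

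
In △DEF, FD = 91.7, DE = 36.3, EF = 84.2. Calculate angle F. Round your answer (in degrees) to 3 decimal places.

23.319

By the law of cosines, cos F = (EF² + FD² − DE²) / (2·EF·FD) ≈ 0.91831, so ∠F ≈ 23.32°.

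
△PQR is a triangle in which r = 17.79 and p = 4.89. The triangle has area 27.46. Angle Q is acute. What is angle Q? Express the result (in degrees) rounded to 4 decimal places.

From area = ½·r·p·sin Q, we get sin Q = 2·area/(r·p) ≈ 0.63131.
Taking the acute solution, ∠Q ≈ 39.15°.

∠Q ≈ 39.1472°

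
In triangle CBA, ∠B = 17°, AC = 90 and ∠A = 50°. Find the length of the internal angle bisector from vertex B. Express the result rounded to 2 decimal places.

254.58

The third angle is ∠C = 180° − ∠B − ∠A = 113.00°.
Law of sines: BA = AC·sin C/sin B ≈ 283.36.
Law of sines: CB = AC·sin A/sin B ≈ 235.81.
The bisector from B has length 2·CB·BA·cos(∠B/2)/(CB+BA) ≈ 254.58.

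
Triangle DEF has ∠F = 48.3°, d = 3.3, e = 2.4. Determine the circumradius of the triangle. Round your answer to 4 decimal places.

By the law of cosines, f² = d² + e² − 2·d·e·cos F = 6.1128, so f ≈ 2.4724.
Area = ½·d·e·sin F ≈ 2.9567.
Circumradius = f/(2 sin F) ≈ 1.6557.

R ≈ 1.6557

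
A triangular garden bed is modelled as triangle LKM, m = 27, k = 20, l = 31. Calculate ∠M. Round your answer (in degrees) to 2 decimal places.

∠M ≈ 59.36°

By the law of cosines, cos M = (l² + k² − m²) / (2·l·k) ≈ 0.50968, so ∠M ≈ 59.36°.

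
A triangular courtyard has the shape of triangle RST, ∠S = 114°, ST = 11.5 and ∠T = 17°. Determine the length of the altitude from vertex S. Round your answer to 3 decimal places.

The third angle is ∠R = 180° − ∠S − ∠T = 49.00°.
Law of sines: TR = ST·sin S/sin R ≈ 13.92.
Law of sines: RS = ST·sin T/sin R ≈ 4.4551.
Area = ½·ST·TR·sin T ≈ 23.402.
The altitude from S has length 2·area/TR ≈ 3.3623.

h_S ≈ 3.362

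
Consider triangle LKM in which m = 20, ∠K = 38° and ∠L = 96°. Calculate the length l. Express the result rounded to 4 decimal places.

27.6510

The third angle is ∠M = 180° − ∠L − ∠K = 46.00°.
Law of sines: l = m·sin L/sin M ≈ 27.651.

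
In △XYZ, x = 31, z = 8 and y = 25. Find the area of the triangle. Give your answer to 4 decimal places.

73.3212

Semiperimeter s = (31 + 25 + 8)/2 = 32.
Heron's formula: area = √(32·1·7·24) ≈ 73.321.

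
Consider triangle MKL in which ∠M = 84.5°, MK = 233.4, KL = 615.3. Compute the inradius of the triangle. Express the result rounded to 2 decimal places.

95.48

Law of sines: sin L = MK·sin M/KL ≈ 0.37758.
Since KL ≥ MK, only the acute value applies: ∠L ≈ 22.18°.
Then ∠K = 180° − ∠M − ∠L ≈ 73.32°.
Law of sines gives LM = KL·sin K/sin M ≈ 592.12.
Area = ½·KL·MK·sin K ≈ 68783.
Semiperimeter s = (615.3+592.12+233.4)/2 = 720.41.
Inradius = area/s = 68783/720.41 ≈ 95.477.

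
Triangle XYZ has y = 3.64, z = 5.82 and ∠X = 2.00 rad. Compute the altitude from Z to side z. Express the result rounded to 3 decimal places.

h_Z ≈ 3.310

By the law of cosines, x² = y² + z² − 2·y·z·cos X = 64.754, so x ≈ 8.047.
Area = ½·y·z·sin X ≈ 9.6316.
The altitude from Z has length 2·area/z ≈ 3.3098.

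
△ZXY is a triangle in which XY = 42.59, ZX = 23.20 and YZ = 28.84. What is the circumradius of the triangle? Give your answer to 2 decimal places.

By the law of cosines, cos Z = (YZ² + ZX² − XY²) / (2·YZ·ZX) ≈ -0.33174, so ∠Z ≈ 109.37°.
Circumradius = XY/(2 sin Z) ≈ 22.573.

R ≈ 22.57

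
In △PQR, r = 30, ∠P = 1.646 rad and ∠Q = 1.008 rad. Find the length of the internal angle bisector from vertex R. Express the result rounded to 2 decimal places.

56.87

The third angle is ∠R = π − ∠P − ∠Q = 0.488 rad.
Law of sines: p = r·sin P/sin R ≈ 63.853.
Law of sines: q = r·sin Q/sin R ≈ 54.158.
The bisector from R has length 2·p·q·cos(∠R/2)/(p+q) ≈ 56.874.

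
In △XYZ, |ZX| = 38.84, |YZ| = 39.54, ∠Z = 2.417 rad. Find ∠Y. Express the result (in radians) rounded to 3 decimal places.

0.359

By the law of cosines, |XY|² = |YZ|² + |ZX|² − 2·|YZ|·|ZX|·cos Z = 5371.8, so |XY| ≈ 73.292.
Law of cosines again: cos Y = (|XY|² + |YZ|² − |ZX|²)/(2·|XY|·|YZ|) ≈ 0.93628, so ∠Y ≈ 0.359 rad.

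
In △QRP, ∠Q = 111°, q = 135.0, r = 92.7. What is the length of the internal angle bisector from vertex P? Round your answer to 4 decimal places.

t_P ≈ 106.3886

Law of sines: sin R = r·sin Q/q ≈ 0.64106.
Since q ≥ r, only the acute value applies: ∠R ≈ 39.87°.
Then ∠P = 180° − ∠Q − ∠R ≈ 29.13°.
Law of sines gives p = q·sin P/sin Q ≈ 70.391.
The bisector from P has length 2·q·r·cos(∠P/2)/(q+r) ≈ 106.39.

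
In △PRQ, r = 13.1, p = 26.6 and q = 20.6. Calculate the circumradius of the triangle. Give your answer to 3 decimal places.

By the law of cosines, cos P = (r² + q² − p²) / (2·r·q) ≈ -0.20676, so ∠P ≈ 101.93°.
Circumradius = p/(2 sin P) ≈ 13.594.

13.594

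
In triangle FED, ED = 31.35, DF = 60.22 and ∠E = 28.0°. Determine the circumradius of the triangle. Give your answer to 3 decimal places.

Law of sines: sin F = ED·sin E/DF ≈ 0.24440.
Since DF ≥ ED, only the acute value applies: ∠F ≈ 14.15°.
Then ∠D = 180° − ∠E − ∠F ≈ 137.85°.
Law of sines gives FE = DF·sin D/sin E ≈ 86.074.
Circumradius = DF/(2 sin E) ≈ 64.136.

R ≈ 64.136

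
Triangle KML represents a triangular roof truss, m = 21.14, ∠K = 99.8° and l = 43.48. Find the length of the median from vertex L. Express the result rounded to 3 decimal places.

m_L ≈ 32.802

By the law of cosines, k² = m² + l² − 2·m·l·cos K = 2650.3, so k ≈ 51.481.
Median from L: ½√(2·k² + 2·m² − l²) ≈ 32.802.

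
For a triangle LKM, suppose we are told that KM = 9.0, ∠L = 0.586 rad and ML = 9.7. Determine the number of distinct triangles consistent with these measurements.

2

ML·sin L = 9.7·sin(0.586 rad) ≈ 5.364.
Since ML sin L < KM < ML (5.364 < 9.0 < 9.7), two triangles exist.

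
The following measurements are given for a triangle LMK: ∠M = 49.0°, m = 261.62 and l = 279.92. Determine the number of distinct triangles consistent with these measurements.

l·sin M = 279.92·sin(49.0°) ≈ 211.3.
Since l sin M < m < l (211.3 < 261.62 < 279.92), two triangles exist.

2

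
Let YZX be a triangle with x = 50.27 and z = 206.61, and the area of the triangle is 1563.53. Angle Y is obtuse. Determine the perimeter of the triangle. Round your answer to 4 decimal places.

From area = ½·z·x·sin Y, we get sin Y = 2·area/(z·x) ≈ 0.30108.
Taking the obtuse solution, ∠Y ≈ 162.48°.
Law of cosines then gives y ≈ 255.
Perimeter = 255 + 206.61 + 50.27 = 511.88.

511.8770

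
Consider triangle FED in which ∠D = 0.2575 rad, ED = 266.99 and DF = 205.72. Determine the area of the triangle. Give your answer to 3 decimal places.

area ≈ 6993.727

Area = ½·ED·DF·sin D ≈ 6993.7.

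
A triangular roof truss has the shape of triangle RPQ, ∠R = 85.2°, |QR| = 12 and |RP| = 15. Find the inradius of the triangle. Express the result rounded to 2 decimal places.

r ≈ 3.95

By the law of cosines, |PQ|² = |QR|² + |RP|² − 2·|QR|·|RP|·cos R = 338.88, so |PQ| ≈ 18.409.
Area = ½·|QR|·|RP|·sin R ≈ 89.684.
Semiperimeter s = (18.409+12+15)/2 = 22.704.
Inradius = area/s = 89.684/22.704 ≈ 3.9501.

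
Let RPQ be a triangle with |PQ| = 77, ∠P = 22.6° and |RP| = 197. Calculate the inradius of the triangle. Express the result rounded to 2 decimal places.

14.45

By the law of cosines, |QR|² = |RP|² + |PQ|² − 2·|RP|·|PQ|·cos P = 16730, so |QR| ≈ 129.34.
Area = ½·|RP|·|PQ|·sin P ≈ 2914.7.
Semiperimeter s = (77+129.34+197)/2 = 201.67.
Inradius = area/s = 2914.7/201.67 ≈ 14.453.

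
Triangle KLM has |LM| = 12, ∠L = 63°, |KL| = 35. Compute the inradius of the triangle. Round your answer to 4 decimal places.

4.7716

By the law of cosines, |MK|² = |KL|² + |LM|² − 2·|KL|·|LM|·cos L = 987.65, so |MK| ≈ 31.427.
Area = ½·|KL|·|LM|·sin L ≈ 187.11.
Semiperimeter s = (12+31.427+35)/2 = 39.213.
Inradius = area/s = 187.11/39.213 ≈ 4.7716.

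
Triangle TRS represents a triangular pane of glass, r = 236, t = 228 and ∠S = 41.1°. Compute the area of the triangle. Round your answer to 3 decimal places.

area ≈ 17686.024

Area = ½·t·r·sin S ≈ 17686.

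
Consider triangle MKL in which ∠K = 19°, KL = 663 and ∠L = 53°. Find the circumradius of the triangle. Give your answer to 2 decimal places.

The third angle is ∠M = 180° − ∠K − ∠L = 108.00°.
Law of sines: LM = KL·sin K/sin M ≈ 226.96.
Law of sines: MK = KL·sin L/sin M ≈ 556.74.
Circumradius = KL/(2 sin M) ≈ 348.56.

R ≈ 348.56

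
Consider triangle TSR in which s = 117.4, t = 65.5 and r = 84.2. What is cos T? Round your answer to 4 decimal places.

By the law of cosines, cos T = (s² + r² − t²) / (2·s·r) ≈ 0.83875, so ∠T ≈ 32.99°.

0.8387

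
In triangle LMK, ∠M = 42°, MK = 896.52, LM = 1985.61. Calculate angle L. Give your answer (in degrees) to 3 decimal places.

∠L ≈ 24.450°

By the law of cosines, KL² = LM² + MK² − 2·LM·MK·cos M = 2.1006e+06, so KL ≈ 1449.3.
Law of cosines again: cos L = (KL² + LM² − MK²)/(2·KL·LM) ≈ 0.91032, so ∠L ≈ 24.45°.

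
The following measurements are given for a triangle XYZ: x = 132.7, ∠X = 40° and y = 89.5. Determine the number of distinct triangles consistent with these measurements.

1

y·sin X = 89.5·sin(40°) ≈ 57.53.
Since x ≥ y, exactly one triangle exists.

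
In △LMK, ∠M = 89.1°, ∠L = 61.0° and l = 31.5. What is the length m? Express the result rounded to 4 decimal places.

36.0112

The third angle is ∠K = 180° − ∠L − ∠M = 29.90°.
Law of sines: m = l·sin M/sin L ≈ 36.011.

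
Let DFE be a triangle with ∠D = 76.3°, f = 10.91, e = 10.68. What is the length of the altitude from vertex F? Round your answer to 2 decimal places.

h_F ≈ 10.38

By the law of cosines, d² = f² + e² − 2·f·e·cos D = 177.9, so d ≈ 13.338.
Area = ½·f·e·sin D ≈ 56.602.
The altitude from F has length 2·area/f ≈ 10.376.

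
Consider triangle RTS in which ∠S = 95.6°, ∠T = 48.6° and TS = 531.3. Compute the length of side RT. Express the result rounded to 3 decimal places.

903.936

The third angle is ∠R = 180° − ∠T − ∠S = 35.80°.
Law of sines: RT = TS·sin S/sin R ≈ 903.94.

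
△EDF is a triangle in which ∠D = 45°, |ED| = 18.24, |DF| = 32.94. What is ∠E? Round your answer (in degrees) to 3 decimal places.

102.238

By the law of cosines, |FE|² = |ED|² + |DF|² − 2·|ED|·|DF|·cos D = 568.05, so |FE| ≈ 23.834.
Law of cosines again: cos E = (|FE|² + |ED|² − |DF|²)/(2·|FE|·|ED|) ≈ -0.21197, so ∠E ≈ 102.24°.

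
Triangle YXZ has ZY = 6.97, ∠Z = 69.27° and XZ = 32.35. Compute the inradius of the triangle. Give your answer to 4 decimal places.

r ≈ 3.0167

By the law of cosines, YX² = XZ² + ZY² − 2·XZ·ZY·cos Z = 935.48, so YX ≈ 30.586.
Area = ½·XZ·ZY·sin Z ≈ 105.44.
Semiperimeter s = (32.35+6.97+30.586)/2 = 34.953.
Inradius = area/s = 105.44/34.953 ≈ 3.0167.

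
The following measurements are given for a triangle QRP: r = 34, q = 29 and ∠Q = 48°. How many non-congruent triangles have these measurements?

r·sin Q = 34·sin(48°) ≈ 25.27.
Since r sin Q < q < r (25.27 < 29 < 34), two triangles exist.

2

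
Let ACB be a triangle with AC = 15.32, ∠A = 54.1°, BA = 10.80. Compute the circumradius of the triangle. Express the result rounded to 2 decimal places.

7.74

By the law of cosines, CB² = BA² + AC² − 2·BA·AC·cos A = 157.3, so CB ≈ 12.542.
Area = ½·BA·AC·sin A ≈ 67.013.
Circumradius = CB/(2 sin A) ≈ 7.7417.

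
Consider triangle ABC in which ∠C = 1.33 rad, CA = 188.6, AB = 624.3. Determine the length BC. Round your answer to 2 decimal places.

641.80

Law of sines: sin B = CA·sin C/AB ≈ 0.29338.
Since AB ≥ CA, only the acute value applies: ∠B ≈ 0.298 rad.
Then ∠A = π − ∠C − ∠B ≈ 1.514 rad.
Law of sines gives BC = AB·sin A/sin C ≈ 641.8.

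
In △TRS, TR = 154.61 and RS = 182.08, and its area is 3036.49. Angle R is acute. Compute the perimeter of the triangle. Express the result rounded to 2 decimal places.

From area = ½·TR·RS·sin R, we get sin R = 2·area/(TR·RS) ≈ 0.21573.
Taking the acute solution, ∠R ≈ 0.217 rad.
Law of cosines then gives ST ≈ 45.61.
Perimeter = 182.08 + 45.61 + 154.61 = 382.3.

382.30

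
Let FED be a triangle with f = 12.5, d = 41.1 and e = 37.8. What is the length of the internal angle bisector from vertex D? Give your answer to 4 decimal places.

By the law of cosines, cos D = (f² + e² − d²) / (2·f·e) ≈ -0.11018, so ∠D ≈ 96.33°.
The bisector from D has length 2·f·e·cos(∠D/2)/(f+e) ≈ 12.531.

12.5314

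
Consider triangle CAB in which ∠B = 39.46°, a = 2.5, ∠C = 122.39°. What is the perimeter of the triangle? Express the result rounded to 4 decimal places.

The third angle is ∠A = 180° − ∠B − ∠C = 18.15°.
Law of sines: c = a·sin C/sin A ≈ 6.7769.
Law of sines: b = a·sin B/sin A ≈ 5.1005.
Semiperimeter s = (6.7769+2.5+5.1005)/2 = 7.1887.
Perimeter = 6.7769 + 2.5 + 5.1005 = 14.377.

perimeter ≈ 14.3775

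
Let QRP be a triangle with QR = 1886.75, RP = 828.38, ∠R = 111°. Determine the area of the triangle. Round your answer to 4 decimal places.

Area = ½·QR·RP·sin R ≈ 7.2957e+05.

area ≈ 729567.8803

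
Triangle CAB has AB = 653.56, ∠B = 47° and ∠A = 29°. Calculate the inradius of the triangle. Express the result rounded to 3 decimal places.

The third angle is ∠C = 180° − ∠A − ∠B = 104.00°.
Law of sines: BC = AB·sin A/sin C ≈ 326.55.
Law of sines: CA = AB·sin B/sin C ≈ 492.62.
Area = ½·AB·BC·sin B ≈ 78043.
Semiperimeter s = (653.56+326.55+492.62)/2 = 736.36.
Inradius = area/s = 78043/736.36 ≈ 105.98.

r ≈ 105.985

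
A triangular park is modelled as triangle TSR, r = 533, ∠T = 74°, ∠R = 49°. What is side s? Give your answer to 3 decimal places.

The third angle is ∠S = 180° − ∠R − ∠T = 57.00°.
Law of sines: s = r·sin S/sin R ≈ 592.3.

592.296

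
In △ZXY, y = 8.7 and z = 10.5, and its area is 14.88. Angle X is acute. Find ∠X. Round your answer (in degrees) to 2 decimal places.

From area = ½·y·z·sin X, we get sin X = 2·area/(y·z) ≈ 0.32578.
Taking the acute solution, ∠X ≈ 19.01°.

∠X ≈ 19.01°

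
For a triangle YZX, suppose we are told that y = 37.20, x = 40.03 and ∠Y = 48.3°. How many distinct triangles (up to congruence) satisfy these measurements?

x·sin Y = 40.03·sin(48.3°) ≈ 29.89.
Since x sin Y < y < x (29.89 < 37.20 < 40.03), two triangles exist.

2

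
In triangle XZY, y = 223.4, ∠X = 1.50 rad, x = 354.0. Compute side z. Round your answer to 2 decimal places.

Law of sines: sin Y = y·sin X/x ≈ 0.62949.
Since x ≥ y, only the acute value applies: ∠Y ≈ 0.681 rad.
Then ∠Z = π − ∠X − ∠Y ≈ 0.961 rad.
Law of sines gives z = x·sin Z/sin X ≈ 290.86.

290.86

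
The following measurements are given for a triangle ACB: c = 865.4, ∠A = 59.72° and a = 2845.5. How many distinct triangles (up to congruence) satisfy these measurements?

1

c·sin A = 865.4·sin(59.72°) ≈ 747.3.
Since a ≥ c, exactly one triangle exists.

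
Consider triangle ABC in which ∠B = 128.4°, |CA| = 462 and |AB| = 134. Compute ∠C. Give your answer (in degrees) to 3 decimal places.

Law of sines: sin C = |AB|·sin B/|CA| ≈ 0.22731.
Since |CA| ≥ |AB|, only the acute value applies: ∠C ≈ 13.14°.
Then ∠A = 180° − ∠B − ∠C ≈ 38.46°.

∠C ≈ 13.138°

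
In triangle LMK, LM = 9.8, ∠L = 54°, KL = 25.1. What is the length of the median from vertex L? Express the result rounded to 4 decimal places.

By the law of cosines, MK² = KL² + LM² − 2·KL·LM·cos L = 436.88, so MK ≈ 20.902.
Median from L: ½√(2·KL² + 2·LM² − MK²) ≈ 15.931.

m_L ≈ 15.9312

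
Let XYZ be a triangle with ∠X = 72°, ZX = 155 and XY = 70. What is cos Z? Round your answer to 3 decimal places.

0.895

By the law of cosines, YZ² = ZX² + XY² − 2·ZX·XY·cos X = 22219, so YZ ≈ 149.06.
Law of cosines again: cos Z = (YZ² + ZX² − XY²)/(2·YZ·ZX) ≈ 0.89472, so ∠Z ≈ 26.53°.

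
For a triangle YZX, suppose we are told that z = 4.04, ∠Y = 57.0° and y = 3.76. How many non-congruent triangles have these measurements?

2

z·sin Y = 4.04·sin(57.0°) ≈ 3.388.
Since z sin Y < y < z (3.388 < 3.76 < 4.04), two triangles exist.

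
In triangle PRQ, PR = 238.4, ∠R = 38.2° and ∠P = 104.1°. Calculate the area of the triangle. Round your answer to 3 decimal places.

The third angle is ∠Q = 180° − ∠P − ∠R = 37.70°.
Law of sines: RQ = PR·sin P/sin Q ≈ 378.1.
Law of sines: QP = PR·sin R/sin Q ≈ 241.08.
Area = ½·PR·RQ·sin R ≈ 27871.

area ≈ 27871.263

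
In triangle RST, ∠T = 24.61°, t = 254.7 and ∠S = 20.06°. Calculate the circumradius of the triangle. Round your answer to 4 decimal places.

305.8067

The third angle is ∠R = 180° − ∠S − ∠T = 135.33°.
Law of sines: r = t·sin R/sin T ≈ 429.98.
Law of sines: s = t·sin S/sin T ≈ 209.79.
Circumradius = t/(2 sin T) ≈ 305.81.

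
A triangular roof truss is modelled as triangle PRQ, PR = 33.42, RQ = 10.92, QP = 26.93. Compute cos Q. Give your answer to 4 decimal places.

By the law of cosines, cos Q = (RQ² + QP² − PR²) / (2·RQ·QP) ≈ -0.46319, so ∠Q ≈ 117.59°.

-0.4632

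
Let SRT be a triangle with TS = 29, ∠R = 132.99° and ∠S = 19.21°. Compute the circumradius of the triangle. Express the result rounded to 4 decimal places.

19.8230

The third angle is ∠T = 180° − ∠S − ∠R = 27.80°.
Law of sines: RT = TS·sin S/sin R ≈ 13.045.
Law of sines: SR = TS·sin T/sin R ≈ 18.49.
Circumradius = TS/(2 sin R) ≈ 19.823.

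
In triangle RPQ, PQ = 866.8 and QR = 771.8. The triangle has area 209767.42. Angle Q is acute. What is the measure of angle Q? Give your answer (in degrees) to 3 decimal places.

∠Q ≈ 38.837°

From area = ½·PQ·QR·sin Q, we get sin Q = 2·area/(PQ·QR) ≈ 0.62711.
Taking the acute solution, ∠Q ≈ 38.84°.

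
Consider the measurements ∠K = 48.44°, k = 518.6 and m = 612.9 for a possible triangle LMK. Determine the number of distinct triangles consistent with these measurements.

m·sin K = 612.9·sin(48.44°) ≈ 458.6.
Since m sin K < k < m (458.6 < 518.6 < 612.9), two triangles exist.

2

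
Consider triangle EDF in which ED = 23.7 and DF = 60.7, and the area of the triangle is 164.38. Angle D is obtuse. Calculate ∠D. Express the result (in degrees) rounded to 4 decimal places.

From area = ½·ED·DF·sin D, we get sin D = 2·area/(ED·DF) ≈ 0.22853.
Taking the obtuse solution, ∠D ≈ 166.79°.

∠D ≈ 166.7895°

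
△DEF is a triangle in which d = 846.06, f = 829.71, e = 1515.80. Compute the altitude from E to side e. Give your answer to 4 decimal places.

h_E ≈ 357.2450

Semiperimeter s = (846.06 + 1515.8 + 829.71)/2 = 1595.8.
Heron's formula: area = √(1595.8·749.72·79.985·766.07) ≈ 2.7076e+05.
The altitude from E has length 2·area/e ≈ 357.25.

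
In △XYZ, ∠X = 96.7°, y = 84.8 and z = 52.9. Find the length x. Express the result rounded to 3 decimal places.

105.053

By the law of cosines, x² = y² + z² − 2·y·z·cos X = 11036, so x ≈ 105.05.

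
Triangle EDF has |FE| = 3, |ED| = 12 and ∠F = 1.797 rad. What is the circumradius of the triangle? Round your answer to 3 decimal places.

Law of sines: sin D = |FE|·sin F/|ED| ≈ 0.24363.
Since |ED| ≥ |FE|, only the acute value applies: ∠D ≈ 0.246 rad.
Then ∠E = π − ∠F − ∠D ≈ 1.098 rad.
Law of sines gives |DF| = |ED|·sin E/sin F ≈ 10.966.
Circumradius = |ED|/(2 sin F) ≈ 6.1568.

R ≈ 6.157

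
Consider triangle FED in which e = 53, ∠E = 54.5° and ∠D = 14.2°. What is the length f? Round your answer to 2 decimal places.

60.65

The third angle is ∠F = 180° − ∠E − ∠D = 111.30°.
Law of sines: f = e·sin F/sin E ≈ 60.654.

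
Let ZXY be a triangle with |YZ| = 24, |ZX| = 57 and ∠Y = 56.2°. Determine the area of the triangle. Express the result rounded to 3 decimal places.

Law of sines: sin X = |YZ|·sin Y/|ZX| ≈ 0.34989.
Since |ZX| ≥ |YZ|, only the acute value applies: ∠X ≈ 20.48°.
Then ∠Z = 180° − ∠Y − ∠X ≈ 103.32°.
Law of sines gives |XY| = |ZX|·sin Z/sin Y ≈ 66.748.
Area = ½·|ZX|·|YZ|·sin Z ≈ 665.6.

665.601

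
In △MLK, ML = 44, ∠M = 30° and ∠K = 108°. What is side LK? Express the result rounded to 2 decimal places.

The third angle is ∠L = 180° − ∠K − ∠M = 42.00°.
Law of sines: LK = ML·sin M/sin K ≈ 23.132.

23.13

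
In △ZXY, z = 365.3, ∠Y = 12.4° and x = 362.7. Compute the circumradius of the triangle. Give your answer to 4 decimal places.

By the law of cosines, y² = z² + x² − 2·z·x·cos Y = 6188.3, so y ≈ 78.666.
Area = ½·z·x·sin Y ≈ 14226.
Circumradius = y/(2 sin Y) ≈ 183.17.

183.1697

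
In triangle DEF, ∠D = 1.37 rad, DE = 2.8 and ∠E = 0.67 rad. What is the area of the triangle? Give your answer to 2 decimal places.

The third angle is ∠F = π − ∠D − ∠E = 1.102 rad.
Law of sines: EF = DE·sin D/sin F ≈ 3.0762.
Law of sines: FD = DE·sin E/sin F ≈ 1.9494.
Area = ½·DE·EF·sin E ≈ 2.6744.

area ≈ 2.67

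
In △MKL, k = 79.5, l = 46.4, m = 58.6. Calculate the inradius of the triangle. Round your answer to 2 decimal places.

Semiperimeter s = (58.6 + 79.5 + 46.4)/2 = 92.25.
Heron's formula: area = √(92.25·33.65·12.75·45.85) ≈ 1347.1.
Inradius = area/s = 1347.1/92.25 ≈ 14.603.

r ≈ 14.60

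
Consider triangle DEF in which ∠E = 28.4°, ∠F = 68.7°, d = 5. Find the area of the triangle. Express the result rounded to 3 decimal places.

area ≈ 5.582

The third angle is ∠D = 180° − ∠E − ∠F = 82.90°.
Law of sines: e = d·sin E/sin D ≈ 2.3965.
Law of sines: f = d·sin F/sin D ≈ 4.6945.
Area = ½·d·e·sin F ≈ 5.582.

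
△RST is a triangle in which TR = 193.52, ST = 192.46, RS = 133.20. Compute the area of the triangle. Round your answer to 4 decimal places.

area ≈ 12063.1524

Semiperimeter s = (192.46 + 193.52 + 133.2)/2 = 259.59.
Heron's formula: area = √(259.59·67.13·66.07·126.39) ≈ 12063.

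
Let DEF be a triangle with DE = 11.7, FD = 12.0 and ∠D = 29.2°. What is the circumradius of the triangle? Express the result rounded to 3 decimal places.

By the law of cosines, EF² = FD² + DE² − 2·FD·DE·cos D = 35.773, so EF ≈ 5.9811.
Area = ½·FD·DE·sin D ≈ 34.248.
Circumradius = EF/(2 sin D) ≈ 6.1299.

R ≈ 6.130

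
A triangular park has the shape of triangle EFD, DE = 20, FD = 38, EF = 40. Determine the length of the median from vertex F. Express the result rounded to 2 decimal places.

Median from F: ½√(2·EF² + 2·FD² − DE²) ≈ 37.709.

m_F ≈ 37.71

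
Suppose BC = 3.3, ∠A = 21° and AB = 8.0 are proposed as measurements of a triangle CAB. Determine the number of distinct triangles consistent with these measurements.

2

AB·sin A = 8.0·sin(21°) ≈ 2.867.
Since AB sin A < BC < AB (2.867 < 3.3 < 8.0), two triangles exist.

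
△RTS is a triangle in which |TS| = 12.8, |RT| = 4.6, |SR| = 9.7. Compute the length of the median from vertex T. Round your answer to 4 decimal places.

m_T ≈ 8.3053

Median from T: ½√(2·|RT|² + 2·|TS|² − |SR|²) ≈ 8.3053.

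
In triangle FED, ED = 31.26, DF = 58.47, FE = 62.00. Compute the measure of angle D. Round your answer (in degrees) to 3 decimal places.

∠D ≈ 81.316°

By the law of cosines, cos D = (ED² + DF² − FE²) / (2·ED·DF) ≈ 0.15098, so ∠D ≈ 81.32°.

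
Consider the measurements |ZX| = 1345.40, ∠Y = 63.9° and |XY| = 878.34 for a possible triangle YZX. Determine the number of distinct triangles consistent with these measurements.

|XY|·sin Y = 878.34·sin(63.9°) ≈ 788.8.
Since |ZX| ≥ |XY|, exactly one triangle exists.

1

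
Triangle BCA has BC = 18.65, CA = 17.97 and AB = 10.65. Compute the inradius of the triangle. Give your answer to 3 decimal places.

3.939

Semiperimeter s = (17.97 + 10.65 + 18.65)/2 = 23.635.
Heron's formula: area = √(23.635·5.665·12.985·4.985) ≈ 93.096.
Inradius = area/s = 93.096/23.635 ≈ 3.9389.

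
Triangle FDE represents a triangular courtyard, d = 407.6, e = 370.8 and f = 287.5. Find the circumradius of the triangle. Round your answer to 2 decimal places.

By the law of cosines, cos F = (d² + e² − f²) / (2·d·e) ≈ 0.73103, so ∠F ≈ 43.03°.
Circumradius = f/(2 sin F) ≈ 210.67.

R ≈ 210.67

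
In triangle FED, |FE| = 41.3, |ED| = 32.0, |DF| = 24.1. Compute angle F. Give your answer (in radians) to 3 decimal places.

By the law of cosines, cos F = (|DF|² + |FE|² − |ED|²) / (2·|DF|·|FE|) ≈ 0.63421, so ∠F ≈ 0.884 rad.

∠F ≈ 0.884 rad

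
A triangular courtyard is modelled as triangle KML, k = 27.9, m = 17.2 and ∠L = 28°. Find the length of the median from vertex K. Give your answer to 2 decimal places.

m_K ≈ 8.17

By the law of cosines, l² = k² + m² − 2·k·m·cos L = 226.83, so l ≈ 15.061.
Median from K: ½√(2·m² + 2·l² − k²) ≈ 8.1691.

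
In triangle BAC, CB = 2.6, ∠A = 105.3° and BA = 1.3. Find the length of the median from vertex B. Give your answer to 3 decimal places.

Law of sines: sin C = BA·sin A/CB ≈ 0.48228.
Since CB ≥ BA, only the acute value applies: ∠C ≈ 28.83°.
Then ∠B = 180° − ∠A − ∠C ≈ 45.87°.
Law of sines gives AC = CB·sin B/sin A ≈ 1.9346.
Median from B: ½√(2·CB² + 2·BA² − AC²) ≈ 1.8136.

m_B ≈ 1.814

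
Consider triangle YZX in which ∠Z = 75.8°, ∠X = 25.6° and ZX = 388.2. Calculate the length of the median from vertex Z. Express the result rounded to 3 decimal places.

m_Z ≈ 230.525

The third angle is ∠Y = 180° − ∠Z − ∠X = 78.60°.
Law of sines: XY = ZX·sin Z/sin Y ≈ 383.91.
Law of sines: YZ = ZX·sin X/sin Y ≈ 171.11.
Median from Z: ½√(2·YZ² + 2·ZX² − XY²) ≈ 230.53.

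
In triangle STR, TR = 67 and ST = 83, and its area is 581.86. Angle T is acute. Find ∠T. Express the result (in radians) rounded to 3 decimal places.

∠T ≈ 0.211 rad

From area = ½·ST·TR·sin T, we get sin T = 2·area/(ST·TR) ≈ 0.20926.
Taking the acute solution, ∠T ≈ 0.2108 rad.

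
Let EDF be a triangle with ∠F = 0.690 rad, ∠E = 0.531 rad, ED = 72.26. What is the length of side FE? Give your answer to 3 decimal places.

The third angle is ∠D = π − ∠F − ∠E = 1.921 rad.
Law of sines: FE = ED·sin D/sin F ≈ 106.65.

106.646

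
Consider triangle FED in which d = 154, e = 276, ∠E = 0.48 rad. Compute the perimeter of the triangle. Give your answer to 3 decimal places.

833.278

Law of sines: sin D = d·sin E/e ≈ 0.25766.
Since e ≥ d, only the acute value applies: ∠D ≈ 0.261 rad.
Then ∠F = π − ∠E − ∠D ≈ 2.401 rad.
Law of sines gives f = e·sin F/sin E ≈ 403.28.
Semiperimeter s = (403.28+276+154)/2 = 416.64.
Perimeter = 403.28 + 276 + 154 = 833.28.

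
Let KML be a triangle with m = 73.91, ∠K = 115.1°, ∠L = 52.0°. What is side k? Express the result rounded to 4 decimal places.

The third angle is ∠M = 180° − ∠L − ∠K = 12.90°.
Law of sines: k = m·sin K/sin M ≈ 299.8.

299.8009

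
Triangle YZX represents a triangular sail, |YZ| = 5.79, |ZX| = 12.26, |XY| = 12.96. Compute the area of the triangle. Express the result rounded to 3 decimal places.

area ≈ 35.270

Semiperimeter s = (12.26 + 12.96 + 5.79)/2 = 15.505.
Heron's formula: area = √(15.505·3.245·2.545·9.715) ≈ 35.27.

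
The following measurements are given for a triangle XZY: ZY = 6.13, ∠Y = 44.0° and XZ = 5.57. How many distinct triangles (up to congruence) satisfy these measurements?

2

ZY·sin Y = 6.13·sin(44.0°) ≈ 4.258.
Since ZY sin Y < XZ < ZY (4.258 < 5.57 < 6.13), two triangles exist.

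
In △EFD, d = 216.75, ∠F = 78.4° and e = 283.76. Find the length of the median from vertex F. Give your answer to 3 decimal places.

By the law of cosines, f² = d² + e² − 2·d·e·cos F = 1.0277e+05, so f ≈ 320.57.
Median from F: ½√(2·d² + 2·e² − f²) ≈ 195.09.

m_F ≈ 195.086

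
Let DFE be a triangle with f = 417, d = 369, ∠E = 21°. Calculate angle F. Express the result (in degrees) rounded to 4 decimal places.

By the law of cosines, e² = d² + f² − 2·d·f·cos E = 22744, so e ≈ 150.81.
Law of cosines again: cos F = (e² + d² − f²)/(2·e·d) ≈ -0.13462, so ∠F ≈ 97.74°.

∠F ≈ 97.7369°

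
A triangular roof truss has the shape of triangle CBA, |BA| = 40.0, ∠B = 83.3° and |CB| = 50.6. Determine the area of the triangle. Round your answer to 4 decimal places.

Area = ½·|CB|·|BA|·sin B ≈ 1005.1.

1005.0887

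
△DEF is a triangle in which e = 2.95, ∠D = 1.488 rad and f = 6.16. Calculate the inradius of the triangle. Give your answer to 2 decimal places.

r ≈ 1.15

By the law of cosines, d² = e² + f² − 2·e·f·cos D = 43.642, so d ≈ 6.6062.
Area = ½·e·f·sin D ≈ 9.0549.
Semiperimeter s = (6.6062+2.95+6.16)/2 = 7.8581.
Inradius = area/s = 9.0549/7.8581 ≈ 1.1523.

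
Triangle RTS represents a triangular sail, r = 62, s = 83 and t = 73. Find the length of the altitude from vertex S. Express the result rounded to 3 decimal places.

Semiperimeter p = (62 + 73 + 83)/2 = 109.
Heron's formula: area = √(109·47·36·26) ≈ 2189.8.
The altitude from S has length 2·area/s ≈ 52.766.

h_S ≈ 52.766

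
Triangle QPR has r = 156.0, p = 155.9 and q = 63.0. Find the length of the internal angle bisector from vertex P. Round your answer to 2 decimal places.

By the law of cosines, cos P = (r² + q² − p²) / (2·r·q) ≈ 0.20351, so ∠P ≈ 78.26°.
The bisector from P has length 2·r·q·cos(∠P/2)/(r+q) ≈ 69.624.

69.62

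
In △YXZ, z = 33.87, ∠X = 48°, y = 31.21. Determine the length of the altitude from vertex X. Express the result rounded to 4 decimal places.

29.5528

By the law of cosines, x² = z² + y² − 2·z·y·cos X = 706.59, so x ≈ 26.582.
Area = ½·z·y·sin X ≈ 392.78.
The altitude from X has length 2·area/x ≈ 29.553.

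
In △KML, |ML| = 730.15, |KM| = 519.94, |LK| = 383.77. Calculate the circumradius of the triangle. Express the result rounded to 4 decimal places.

R ≈ 381.3985

By the law of cosines, cos K = (|LK|² + |KM|² − |ML|²) / (2·|LK|·|KM|) ≈ -0.28942, so ∠K ≈ 1.864 rad.
Circumradius = |ML|/(2 sin K) ≈ 381.4.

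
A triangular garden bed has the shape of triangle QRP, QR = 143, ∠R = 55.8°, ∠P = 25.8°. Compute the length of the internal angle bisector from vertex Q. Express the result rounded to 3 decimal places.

t_Q ≈ 122.445

The third angle is ∠Q = 180° − ∠R − ∠P = 98.40°.
Law of sines: RP = QR·sin Q/sin P ≈ 325.04.
Law of sines: PQ = QR·sin R/sin P ≈ 271.75.
The bisector from Q has length 2·PQ·QR·cos(∠Q/2)/(PQ+QR) ≈ 122.44.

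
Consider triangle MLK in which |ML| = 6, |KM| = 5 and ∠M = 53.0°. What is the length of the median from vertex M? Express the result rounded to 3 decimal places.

By the law of cosines, |LK|² = |KM|² + |ML|² − 2·|KM|·|ML|·cos M = 24.891, so |LK| ≈ 4.9891.
Median from M: ½√(2·|KM|² + 2·|ML|² − |LK|²) ≈ 4.9272.

4.927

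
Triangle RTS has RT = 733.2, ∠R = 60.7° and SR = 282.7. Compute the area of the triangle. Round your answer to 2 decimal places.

Area = ½·SR·RT·sin R ≈ 90379.

area ≈ 90379.36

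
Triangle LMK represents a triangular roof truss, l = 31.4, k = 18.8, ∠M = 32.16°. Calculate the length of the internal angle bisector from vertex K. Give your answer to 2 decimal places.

22.28

By the law of cosines, m² = k² + l² − 2·k·l·cos M = 339.91, so m ≈ 18.437.
Law of cosines again: cos K = (l² + m² − k²)/(2·l·m) ≈ 0.83988, so ∠K ≈ 32.87°.
The bisector from K has length 2·l·m·cos(∠K/2)/(l+m) ≈ 22.283.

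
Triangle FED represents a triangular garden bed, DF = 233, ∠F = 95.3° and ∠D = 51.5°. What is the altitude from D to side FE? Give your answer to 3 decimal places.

The third angle is ∠E = 180° − ∠D − ∠F = 33.20°.
Law of sines: ED = DF·sin F/sin E ≈ 423.7.
Law of sines: FE = DF·sin D/sin E ≈ 333.02.
Area = ½·DF·ED·sin D ≈ 38631.
The altitude from D has length 2·area/FE ≈ 232.

232.004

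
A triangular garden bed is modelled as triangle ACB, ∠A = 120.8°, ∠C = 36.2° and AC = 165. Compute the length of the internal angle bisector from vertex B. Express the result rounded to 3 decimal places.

289.642

The third angle is ∠B = 180° − ∠A − ∠C = 23.00°.
Law of sines: CB = AC·sin A/sin B ≈ 362.73.
Law of sines: BA = AC·sin C/sin B ≈ 249.4.
The bisector from B has length 2·CB·BA·cos(∠B/2)/(CB+BA) ≈ 289.64.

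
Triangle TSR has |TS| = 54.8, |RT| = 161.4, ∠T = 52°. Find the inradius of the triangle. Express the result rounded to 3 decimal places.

By the law of cosines, |SR|² = |RT|² + |TS|² − 2·|RT|·|TS|·cos T = 18162, so |SR| ≈ 134.77.
Area = ½·|RT|·|TS|·sin T ≈ 3484.9.
Semiperimeter s = (134.77+161.4+54.8)/2 = 175.48.
Inradius = area/s = 3484.9/175.48 ≈ 19.859.

19.859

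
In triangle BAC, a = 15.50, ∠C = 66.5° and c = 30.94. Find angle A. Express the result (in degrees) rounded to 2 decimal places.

∠A ≈ 27.35°

Law of sines: sin A = a·sin C/c ≈ 0.45942.
Since c ≥ a, only the acute value applies: ∠A ≈ 27.35°.
Then ∠B = 180° − ∠C − ∠A ≈ 86.15°.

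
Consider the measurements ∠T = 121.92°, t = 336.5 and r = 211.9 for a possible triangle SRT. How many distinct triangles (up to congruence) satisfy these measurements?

r·sin T = 211.9·sin(121.92°) ≈ 179.9.
Since ∠T is not acute, a triangle exists only if t > r; here t > r, so there is exactly one triangle.

1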